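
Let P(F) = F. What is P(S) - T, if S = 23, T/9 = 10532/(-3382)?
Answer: 86287/1691 ≈ 51.027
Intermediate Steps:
T = -47394/1691 (T = 9*(10532/(-3382)) = 9*(10532*(-1/3382)) = 9*(-5266/1691) = -47394/1691 ≈ -28.027)
P(S) - T = 23 - 1*(-47394/1691) = 23 + 47394/1691 = 86287/1691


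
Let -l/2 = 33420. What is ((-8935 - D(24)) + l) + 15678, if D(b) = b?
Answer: -60121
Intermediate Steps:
l = -66840 (l = -2*33420 = -66840)
((-8935 - D(24)) + l) + 15678 = ((-8935 - 1*24) - 66840) + 15678 = ((-8935 - 24) - 66840) + 15678 = (-8959 - 66840) + 15678 = -75799 + 15678 = -60121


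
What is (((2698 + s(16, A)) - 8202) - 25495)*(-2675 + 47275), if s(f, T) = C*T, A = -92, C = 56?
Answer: -1612334600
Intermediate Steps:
s(f, T) = 56*T
(((2698 + s(16, A)) - 8202) - 25495)*(-2675 + 47275) = (((2698 + 56*(-92)) - 8202) - 25495)*(-2675 + 47275) = (((2698 - 5152) - 8202) - 25495)*44600 = ((-2454 - 8202) - 25495)*44600 = (-10656 - 25495)*44600 = -36151*44600 = -1612334600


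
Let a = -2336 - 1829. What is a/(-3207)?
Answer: 4165/3207 ≈ 1.2987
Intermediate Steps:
a = -4165
a/(-3207) = -4165/(-3207) = -4165*(-1/3207) = 4165/3207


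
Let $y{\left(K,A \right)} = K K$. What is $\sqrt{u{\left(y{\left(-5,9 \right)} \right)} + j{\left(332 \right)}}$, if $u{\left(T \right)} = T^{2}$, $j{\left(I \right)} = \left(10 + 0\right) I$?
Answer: $\sqrt{3945} \approx 62.809$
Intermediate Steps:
$j{\left(I \right)} = 10 I$
$y{\left(K,A \right)} = K^{2}$
$\sqrt{u{\left(y{\left(-5,9 \right)} \right)} + j{\left(332 \right)}} = \sqrt{\left(\left(-5\right)^{2}\right)^{2} + 10 \cdot 332} = \sqrt{25^{2} + 3320} = \sqrt{625 + 3320} = \sqrt{3945}$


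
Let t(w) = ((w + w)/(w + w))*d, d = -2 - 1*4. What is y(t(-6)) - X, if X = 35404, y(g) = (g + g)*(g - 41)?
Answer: -34840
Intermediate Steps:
d = -6 (d = -2 - 4 = -6)
t(w) = -6 (t(w) = ((w + w)/(w + w))*(-6) = ((2*w)/((2*w)))*(-6) = ((2*w)*(1/(2*w)))*(-6) = 1*(-6) = -6)
y(g) = 2*g*(-41 + g) (y(g) = (2*g)*(-41 + g) = 2*g*(-41 + g))
y(t(-6)) - X = 2*(-6)*(-41 - 6) - 1*35404 = 2*(-6)*(-47) - 35404 = 564 - 35404 = -34840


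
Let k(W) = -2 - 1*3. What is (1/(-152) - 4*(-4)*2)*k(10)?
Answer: -24315/152 ≈ -159.97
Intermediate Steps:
k(W) = -5 (k(W) = -2 - 3 = -5)
(1/(-152) - 4*(-4)*2)*k(10) = (1/(-152) - 4*(-4)*2)*(-5) = (-1/152 + 16*2)*(-5) = (-1/152 + 32)*(-5) = (4863/152)*(-5) = -24315/152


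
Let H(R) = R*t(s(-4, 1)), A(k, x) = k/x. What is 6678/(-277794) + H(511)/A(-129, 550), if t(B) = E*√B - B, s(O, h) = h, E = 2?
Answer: -4337492509/1990857 ≈ -2178.7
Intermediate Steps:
t(B) = -B + 2*√B (t(B) = 2*√B - B = -B + 2*√B)
H(R) = R (H(R) = R*(-1*1 + 2*√1) = R*(-1 + 2*1) = R*(-1 + 2) = R*1 = R)
6678/(-277794) + H(511)/A(-129, 550) = 6678/(-277794) + 511/((-129/550)) = 6678*(-1/277794) + 511/((-129*1/550)) = -371/15433 + 511/(-129/550) = -371/15433 + 511*(-550/129) = -371/15433 - 281050/129 = -4337492509/1990857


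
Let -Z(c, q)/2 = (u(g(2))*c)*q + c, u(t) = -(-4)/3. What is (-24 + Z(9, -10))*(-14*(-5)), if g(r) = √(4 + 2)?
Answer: 13860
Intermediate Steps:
g(r) = √6
u(t) = 4/3 (u(t) = -(-4)/3 = -1*(-4/3) = 4/3)
Z(c, q) = -2*c - 8*c*q/3 (Z(c, q) = -2*((4*c/3)*q + c) = -2*(4*c*q/3 + c) = -2*(c + 4*c*q/3) = -2*c - 8*c*q/3)
(-24 + Z(9, -10))*(-14*(-5)) = (-24 - ⅔*9*(3 + 4*(-10)))*(-14*(-5)) = (-24 - ⅔*9*(3 - 40))*70 = (-24 - ⅔*9*(-37))*70 = (-24 + 222)*70 = 198*70 = 13860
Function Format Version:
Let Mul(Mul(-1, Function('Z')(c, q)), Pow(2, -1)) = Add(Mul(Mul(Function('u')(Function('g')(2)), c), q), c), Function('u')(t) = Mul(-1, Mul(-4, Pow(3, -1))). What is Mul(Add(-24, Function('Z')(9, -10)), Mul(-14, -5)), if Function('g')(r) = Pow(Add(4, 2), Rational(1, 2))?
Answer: 13860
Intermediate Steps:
Function('g')(r) = Pow(6, Rational(1, 2))
Function('u')(t) = Rational(4, 3) (Function('u')(t) = Mul(-1, Mul(-4, Rational(1, 3))) = Mul(-1, Rational(-4, 3)) = Rational(4, 3))
Function('Z')(c, q) = Add(Mul(-2, c), Mul(Rational(-8, 3), c, q)) (Function('Z')(c, q) = Mul(-2, Add(Mul(Mul(Rational(4, 3), c), q), c)) = Mul(-2, Add(Mul(Rational(4, 3), c, q), c)) = Mul(-2, Add(c, Mul(Rational(4, 3), c, q))) = Add(Mul(-2, c), Mul(Rational(-8, 3), c, q)))
Mul(Add(-24, Function('Z')(9, -10)), Mul(-14, -5)) = Mul(Add(-24, Mul(Rational(-2, 3), 9, Add(3, Mul(4, -10)))), Mul(-14, -5)) = Mul(Add(-24, Mul(Rational(-2, 3), 9, Add(3, -40))), 70) = Mul(Add(-24, Mul(Rational(-2, 3), 9, -37)), 70) = Mul(Add(-24, 222), 70) = Mul(198, 70) = 13860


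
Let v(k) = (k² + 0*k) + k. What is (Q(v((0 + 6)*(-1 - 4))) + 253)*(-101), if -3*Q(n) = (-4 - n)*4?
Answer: -429755/3 ≈ -1.4325e+5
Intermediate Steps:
v(k) = k + k² (v(k) = (k² + 0) + k = k² + k = k + k²)
Q(n) = 16/3 + 4*n/3 (Q(n) = -(-4 - n)*4/3 = -(-16 - 4*n)/3 = 16/3 + 4*n/3)
(Q(v((0 + 6)*(-1 - 4))) + 253)*(-101) = ((16/3 + 4*(((0 + 6)*(-1 - 4))*(1 + (0 + 6)*(-1 - 4)))/3) + 253)*(-101) = ((16/3 + 4*((6*(-5))*(1 + 6*(-5)))/3) + 253)*(-101) = ((16/3 + 4*(-30*(1 - 30))/3) + 253)*(-101) = ((16/3 + 4*(-30*(-29))/3) + 253)*(-101) = ((16/3 + (4/3)*870) + 253)*(-101) = ((16/3 + 1160) + 253)*(-101) = (3496/3 + 253)*(-101) = (4255/3)*(-101) = -429755/3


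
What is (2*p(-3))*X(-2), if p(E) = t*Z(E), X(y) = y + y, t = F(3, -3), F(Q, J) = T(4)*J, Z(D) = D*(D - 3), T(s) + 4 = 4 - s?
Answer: -1728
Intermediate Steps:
T(s) = -s (T(s) = -4 + (4 - s) = -s)
Z(D) = D*(-3 + D)
F(Q, J) = -4*J (F(Q, J) = (-1*4)*J = -4*J)
t = 12 (t = -4*(-3) = 12)
X(y) = 2*y
p(E) = 12*E*(-3 + E) (p(E) = 12*(E*(-3 + E)) = 12*E*(-3 + E))
(2*p(-3))*X(-2) = (2*(12*(-3)*(-3 - 3)))*(2*(-2)) = (2*(12*(-3)*(-6)))*(-4) = (2*216)*(-4) = 432*(-4) = -1728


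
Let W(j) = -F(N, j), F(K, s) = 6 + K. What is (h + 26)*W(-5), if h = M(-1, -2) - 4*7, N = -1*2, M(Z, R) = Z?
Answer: 12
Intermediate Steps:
N = -2
W(j) = -4 (W(j) = -(6 - 2) = -1*4 = -4)
h = -29 (h = -1 - 4*7 = -1 - 28 = -29)
(h + 26)*W(-5) = (-29 + 26)*(-4) = -3*(-4) = 12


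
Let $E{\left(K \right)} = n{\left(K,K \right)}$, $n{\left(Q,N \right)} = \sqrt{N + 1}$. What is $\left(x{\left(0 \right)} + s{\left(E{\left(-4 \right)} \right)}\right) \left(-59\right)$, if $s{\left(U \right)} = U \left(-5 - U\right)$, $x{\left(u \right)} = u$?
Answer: $-177 + 295 i \sqrt{3} \approx -177.0 + 510.96 i$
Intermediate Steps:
$n{\left(Q,N \right)} = \sqrt{1 + N}$
$E{\left(K \right)} = \sqrt{1 + K}$
$\left(x{\left(0 \right)} + s{\left(E{\left(-4 \right)} \right)}\right) \left(-59\right) = \left(0 - \sqrt{1 - 4} \left(5 + \sqrt{1 - 4}\right)\right) \left(-59\right) = \left(0 - \sqrt{-3} \left(5 + \sqrt{-3}\right)\right) \left(-59\right) = \left(0 - i \sqrt{3} \left(5 + i \sqrt{3}\right)\right) \left(-59\right) = - i \sqrt{3} \left(5 + i \sqrt{3}\right) \left(-59\right) = 59 i \sqrt{3} \left(5 + i \sqrt{3}\right)$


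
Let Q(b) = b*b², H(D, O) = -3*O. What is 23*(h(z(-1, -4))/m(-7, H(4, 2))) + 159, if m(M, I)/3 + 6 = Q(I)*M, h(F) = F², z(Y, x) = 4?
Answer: 359365/2259 ≈ 159.08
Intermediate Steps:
Q(b) = b³
m(M, I) = -18 + 3*M*I³ (m(M, I) = -18 + 3*(I³*M) = -18 + 3*(M*I³) = -18 + 3*M*I³)
23*(h(z(-1, -4))/m(-7, H(4, 2))) + 159 = 23*(4²/(-18 + 3*(-7)*(-3*2)³)) + 159 = 23*(16/(-18 + 3*(-7)*(-6)³)) + 159 = 23*(16/(-18 + 3*(-7)*(-216))) + 159 = 23*(16/(-18 + 4536)) + 159 = 23*(16/4518) + 159 = 23*(16*(1/4518)) + 159 = 23*(8/2259) + 159 = 184/2259 + 159 = 359365/2259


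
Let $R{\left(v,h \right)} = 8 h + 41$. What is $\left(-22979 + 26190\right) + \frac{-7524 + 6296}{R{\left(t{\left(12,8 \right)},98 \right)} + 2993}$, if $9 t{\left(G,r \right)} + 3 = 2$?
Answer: $\frac{6129185}{1909} \approx 3210.7$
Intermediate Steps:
$t{\left(G,r \right)} = - \frac{1}{9}$ ($t{\left(G,r \right)} = - \frac{1}{3} + \frac{1}{9} \cdot 2 = - \frac{1}{3} + \frac{2}{9} = - \frac{1}{9}$)
$R{\left(v,h \right)} = 41 + 8 h$
$\left(-22979 + 26190\right) + \frac{-7524 + 6296}{R{\left(t{\left(12,8 \right)},98 \right)} + 2993} = \left(-22979 + 26190\right) + \frac{-7524 + 6296}{\left(41 + 8 \cdot 98\right) + 2993} = 3211 - \frac{1228}{\left(41 + 784\right) + 2993} = 3211 - \frac{1228}{825 + 2993} = 3211 - \frac{1228}{3818} = 3211 - \frac{614}{1909} = \frac{6129185}{1909}$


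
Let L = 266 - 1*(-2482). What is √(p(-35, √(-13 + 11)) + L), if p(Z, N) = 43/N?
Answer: √(10992 - 86*I*√2)/2 ≈ 52.422 - 0.29001*I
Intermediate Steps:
L = 2748 (L = 266 + 2482 = 2748)
√(p(-35, √(-13 + 11)) + L) = √(43/(√(-13 + 11)) + 2748) = √(43/(√(-2)) + 2748) = √(43/((I*√2)) + 2748) = √(43*(-I*√2/2) + 2748) = √(-43*I*√2/2 + 2748) = √(2748 - 43*I*√2/2)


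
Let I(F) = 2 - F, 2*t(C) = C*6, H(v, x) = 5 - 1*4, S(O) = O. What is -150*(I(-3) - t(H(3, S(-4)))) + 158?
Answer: -142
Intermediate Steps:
H(v, x) = 1 (H(v, x) = 5 - 4 = 1)
t(C) = 3*C (t(C) = (C*6)/2 = (6*C)/2 = 3*C)
-150*(I(-3) - t(H(3, S(-4)))) + 158 = -150*((2 - 1*(-3)) - 3) + 158 = -150*((2 + 3) - 1*3) + 158 = -150*(5 - 3) + 158 = -150*2 + 158 = -300 + 158 = -142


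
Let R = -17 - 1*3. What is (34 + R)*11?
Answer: 154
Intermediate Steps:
R = -20 (R = -17 - 3 = -20)
(34 + R)*11 = (34 - 20)*11 = 14*11 = 154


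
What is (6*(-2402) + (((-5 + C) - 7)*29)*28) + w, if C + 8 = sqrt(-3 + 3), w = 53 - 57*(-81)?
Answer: -25982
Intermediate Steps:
w = 4670 (w = 53 + 4617 = 4670)
C = -8 (C = -8 + sqrt(-3 + 3) = -8 + sqrt(0) = -8 + 0 = -8)
(6*(-2402) + (((-5 + C) - 7)*29)*28) + w = (6*(-2402) + (((-5 - 8) - 7)*29)*28) + 4670 = (-14412 + ((-13 - 7)*29)*28) + 4670 = (-14412 - 20*29*28) + 4670 = (-14412 - 580*28) + 4670 = (-14412 - 16240) + 4670 = -30652 + 4670 = -25982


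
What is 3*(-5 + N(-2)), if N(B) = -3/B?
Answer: -21/2 ≈ -10.500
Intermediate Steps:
3*(-5 + N(-2)) = 3*(-5 - 3/(-2)) = 3*(-5 - 3*(-1/2)) = 3*(-5 + 3/2) = 3*(-7/2) = -21/2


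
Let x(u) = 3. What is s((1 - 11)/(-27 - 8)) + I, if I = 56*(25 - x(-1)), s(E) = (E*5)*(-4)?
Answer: 8584/7 ≈ 1226.3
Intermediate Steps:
s(E) = -20*E (s(E) = (5*E)*(-4) = -20*E)
I = 1232 (I = 56*(25 - 1*3) = 56*(25 - 3) = 56*22 = 1232)
s((1 - 11)/(-27 - 8)) + I = -20*(1 - 11)/(-27 - 8) + 1232 = -(-200)/(-35) + 1232 = -(-200)*(-1)/35 + 1232 = -20*2/7 + 1232 = -40/7 + 1232 = 8584/7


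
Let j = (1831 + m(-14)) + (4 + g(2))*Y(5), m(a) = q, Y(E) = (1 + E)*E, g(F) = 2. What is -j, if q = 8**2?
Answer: -2075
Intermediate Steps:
q = 64
Y(E) = E*(1 + E)
m(a) = 64
j = 2075 (j = (1831 + 64) + (4 + 2)*(5*(1 + 5)) = 1895 + 6*(5*6) = 1895 + 6*30 = 1895 + 180 = 2075)
-j = -1*2075 = -2075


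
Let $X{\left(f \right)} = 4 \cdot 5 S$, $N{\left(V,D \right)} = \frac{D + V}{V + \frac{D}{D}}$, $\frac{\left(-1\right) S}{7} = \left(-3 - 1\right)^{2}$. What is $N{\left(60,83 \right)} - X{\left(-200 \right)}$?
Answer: $\frac{136783}{61} \approx 2242.3$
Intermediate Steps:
$S = -112$ ($S = - 7 \left(-3 - 1\right)^{2} = - 7 \left(-4\right)^{2} = \left(-7\right) 16 = -112$)
$N{\left(V,D \right)} = \frac{D + V}{1 + V}$ ($N{\left(V,D \right)} = \frac{D + V}{V + 1} = \frac{D + V}{1 + V}$)
$X{\left(f \right)} = -2240$ ($X{\left(f \right)} = 4 \cdot 5 \left(-112\right) = 20 \left(-112\right) = -2240$)
$N{\left(60,83 \right)} - X{\left(-200 \right)} = \frac{83 + 60}{1 + 60} - -2240 = \frac{1}{61} \cdot 143 + 2240 = \frac{143}{61} + 2240 = \frac{136783}{61}$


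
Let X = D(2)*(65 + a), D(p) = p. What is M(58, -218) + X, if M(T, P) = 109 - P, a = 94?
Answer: 645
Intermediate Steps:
X = 318 (X = 2*(65 + 94) = 2*159 = 318)
M(58, -218) + X = (109 - 1*(-218)) + 318 = (109 + 218) + 318 = 327 + 318 = 645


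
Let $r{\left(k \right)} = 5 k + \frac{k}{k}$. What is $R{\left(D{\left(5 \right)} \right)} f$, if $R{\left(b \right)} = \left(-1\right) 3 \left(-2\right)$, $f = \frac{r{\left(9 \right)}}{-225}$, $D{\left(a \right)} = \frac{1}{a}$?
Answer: $- \frac{92}{75} \approx -1.2267$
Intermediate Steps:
$r{\left(k \right)} = 1 + 5 k$ ($r{\left(k \right)} = 5 k + 1 = 1 + 5 k$)
$f = - \frac{46}{225}$ ($f = \frac{1 + 5 \cdot 9}{-225} = \left(1 + 45\right) \left(- \frac{1}{225}\right) = 46 \left(- \frac{1}{225}\right) = - \frac{46}{225} \approx -0.20444$)
$R{\left(b \right)} = 6$ ($R{\left(b \right)} = \left(-3\right) \left(-2\right) = 6$)
$R{\left(D{\left(5 \right)} \right)} f = 6 \left(- \frac{46}{225}\right) = - \frac{92}{75}$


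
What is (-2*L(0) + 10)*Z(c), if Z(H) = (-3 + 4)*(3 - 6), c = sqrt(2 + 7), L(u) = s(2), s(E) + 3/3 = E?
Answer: -24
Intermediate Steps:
s(E) = -1 + E
L(u) = 1 (L(u) = -1 + 2 = 1)
c = 3 (c = sqrt(9) = 3)
Z(H) = -3 (Z(H) = 1*(-3) = -3)
(-2*L(0) + 10)*Z(c) = (-2*1 + 10)*(-3) = (-2 + 10)*(-3) = 8*(-3) = -24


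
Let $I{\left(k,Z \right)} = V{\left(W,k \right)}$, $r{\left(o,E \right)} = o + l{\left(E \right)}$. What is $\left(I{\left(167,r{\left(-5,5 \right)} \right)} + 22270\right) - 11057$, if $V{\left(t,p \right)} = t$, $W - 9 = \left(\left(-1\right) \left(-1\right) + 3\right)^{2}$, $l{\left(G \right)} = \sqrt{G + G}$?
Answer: $11238$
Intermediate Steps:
$l{\left(G \right)} = \sqrt{2} \sqrt{G}$ ($l{\left(G \right)} = \sqrt{2 G} = \sqrt{2} \sqrt{G}$)
$W = 25$ ($W = 9 + \left(\left(-1\right) \left(-1\right) + 3\right)^{2} = 9 + \left(1 + 3\right)^{2} = 9 + 4^{2} = 9 + 16 = 25$)
$r{\left(o,E \right)} = o + \sqrt{2} \sqrt{E}$
$I{\left(k,Z \right)} = 25$
$\left(I{\left(167,r{\left(-5,5 \right)} \right)} + 22270\right) - 11057 = \left(25 + 22270\right) - 11057 = 22295 - 11057 = 11238$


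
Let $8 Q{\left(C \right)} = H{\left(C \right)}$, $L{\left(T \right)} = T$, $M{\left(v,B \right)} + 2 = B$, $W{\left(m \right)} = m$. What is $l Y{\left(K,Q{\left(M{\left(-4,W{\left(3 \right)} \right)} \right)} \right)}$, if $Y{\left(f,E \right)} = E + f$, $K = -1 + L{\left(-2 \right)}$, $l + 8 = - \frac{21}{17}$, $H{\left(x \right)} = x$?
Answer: $\frac{3611}{136} \approx 26.551$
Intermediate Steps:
$M{\left(v,B \right)} = -2 + B$
$Q{\left(C \right)} = \frac{C}{8}$
$l = - \frac{157}{17}$ ($l = -8 - \frac{21}{17} = - \frac{157}{17} \approx -9.2353$)
$K = -3$ ($K = -1 - 2 = -3$)
$l Y{\left(K,Q{\left(M{\left(-4,W{\left(3 \right)} \right)} \right)} \right)} = - \frac{157 \left(\frac{-2 + 3}{8} - 3\right)}{17} = - \frac{157 \left(\frac{1}{8} \cdot 1 - 3\right)}{17} = - \frac{157 \left(\frac{1}{8} - 3\right)}{17} = \left(- \frac{157}{17}\right) \left(- \frac{23}{8}\right) = \frac{3611}{136}$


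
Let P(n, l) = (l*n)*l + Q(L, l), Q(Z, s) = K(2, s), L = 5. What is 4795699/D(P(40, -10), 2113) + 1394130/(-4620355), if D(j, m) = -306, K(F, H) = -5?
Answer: -4431651691385/282765726 ≈ -15673.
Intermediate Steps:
Q(Z, s) = -5
P(n, l) = -5 + n*l² (P(n, l) = (l*n)*l - 5 = n*l² - 5 = -5 + n*l²)
4795699/D(P(40, -10), 2113) + 1394130/(-4620355) = 4795699/(-306) + 1394130/(-4620355) = 4795699*(-1/306) + 1394130*(-1/4620355) = -4795699/306 - 278826/924071 = -4431651691385/282765726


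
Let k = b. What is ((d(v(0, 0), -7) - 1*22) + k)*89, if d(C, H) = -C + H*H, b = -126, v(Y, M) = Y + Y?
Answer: -8811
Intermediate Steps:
v(Y, M) = 2*Y
k = -126
d(C, H) = H² - C (d(C, H) = -C + H² = H² - C)
((d(v(0, 0), -7) - 1*22) + k)*89 = ((((-7)² - 2*0) - 1*22) - 126)*89 = (((49 - 1*0) - 22) - 126)*89 = (((49 + 0) - 22) - 126)*89 = ((49 - 22) - 126)*89 = (27 - 126)*89 = -99*89 = -8811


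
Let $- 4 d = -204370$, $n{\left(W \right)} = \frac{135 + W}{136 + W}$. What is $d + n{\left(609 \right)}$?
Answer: $\frac{76129313}{1490} \approx 51094.0$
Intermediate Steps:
$n{\left(W \right)} = \frac{135 + W}{136 + W}$
$d = \frac{102185}{2}$ ($d = \left(- \frac{1}{4}\right) \left(-204370\right) = \frac{102185}{2} \approx 51093.0$)
$d + n{\left(609 \right)} = \frac{102185}{2} + \frac{135 + 609}{136 + 609} = \frac{102185}{2} + \frac{1}{745} \cdot 744 = \frac{102185}{2} + \frac{744}{745} = \frac{76129313}{1490}$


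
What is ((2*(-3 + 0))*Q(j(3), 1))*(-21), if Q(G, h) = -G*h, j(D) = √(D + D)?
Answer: -126*√6 ≈ -308.64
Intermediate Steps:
j(D) = √2*√D (j(D) = √(2*D) = √2*√D)
Q(G, h) = -G*h
((2*(-3 + 0))*Q(j(3), 1))*(-21) = ((2*(-3 + 0))*(-1*√2*√3*1))*(-21) = ((2*(-3))*(-1*√6*1))*(-21) = -(-6)*√6*(-21) = (6*√6)*(-21) = -126*√6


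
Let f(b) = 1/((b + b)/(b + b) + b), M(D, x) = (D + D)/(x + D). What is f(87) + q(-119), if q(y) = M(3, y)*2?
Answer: -235/2552 ≈ -0.092085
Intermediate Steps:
M(D, x) = 2*D/(D + x) (M(D, x) = (2*D)/(D + x) = 2*D/(D + x))
q(y) = 12/(3 + y) (q(y) = (2*3/(3 + y))*2 = (6/(3 + y))*2 = 12/(3 + y))
f(b) = 1/(1 + b) (f(b) = 1/((2*b)/((2*b)) + b) = 1/((2*b)*(1/(2*b)) + b) = 1/(1 + b))
f(87) + q(-119) = 1/(1 + 87) + 12/(3 - 119) = 1/88 + 12/(-116) = 1/88 + 12*(-1/116) = 1/88 - 3/29 = -235/2552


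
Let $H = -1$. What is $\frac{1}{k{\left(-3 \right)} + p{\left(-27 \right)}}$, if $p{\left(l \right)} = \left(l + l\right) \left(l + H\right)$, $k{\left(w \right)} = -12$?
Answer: $\frac{1}{1500} \approx 0.00066667$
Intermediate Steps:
$p{\left(l \right)} = 2 l \left(-1 + l\right)$ ($p{\left(l \right)} = \left(l + l\right) \left(l - 1\right) = 2 l \left(-1 + l\right)$)
$\frac{1}{k{\left(-3 \right)} + p{\left(-27 \right)}} = \frac{1}{-12 + 2 \left(-27\right) \left(-1 - 27\right)} = \frac{1}{-12 + 2 \left(-27\right) \left(-28\right)} = \frac{1}{-12 + 1512} = \frac{1}{1500}$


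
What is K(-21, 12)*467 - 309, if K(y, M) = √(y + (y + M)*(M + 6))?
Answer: -309 + 467*I*√183 ≈ -309.0 + 6317.5*I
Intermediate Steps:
K(y, M) = √(y + (6 + M)*(M + y)) (K(y, M) = √(y + (M + y)*(6 + M)) = √(y + (6 + M)*(M + y)))
K(-21, 12)*467 - 309 = √(12² + 6*12 + 7*(-21) + 12*(-21))*467 - 309 = √(144 + 72 - 147 - 252)*467 - 309 = √(-183)*467 - 309 = (I*√183)*467 - 309 = 467*I*√183 - 309 = -309 + 467*I*√183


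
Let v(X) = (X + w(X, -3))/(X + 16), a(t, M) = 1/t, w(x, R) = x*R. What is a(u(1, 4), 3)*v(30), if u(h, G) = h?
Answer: -30/23 ≈ -1.3043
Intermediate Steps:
w(x, R) = R*x
v(X) = -2*X/(16 + X) (v(X) = (X - 3*X)/(X + 16) = (-2*X)/(16 + X) = -2*X/(16 + X))
a(u(1, 4), 3)*v(30) = (-2*30/(16 + 30))/1 = 1*(-2*30/46) = 1*(-2*30*1/46) = 1*(-30/23) = -30/23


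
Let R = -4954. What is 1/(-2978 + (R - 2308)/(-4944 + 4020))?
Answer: -462/1372205 ≈ -0.00033668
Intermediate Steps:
1/(-2978 + (R - 2308)/(-4944 + 4020)) = 1/(-2978 + (-4954 - 2308)/(-4944 + 4020)) = 1/(-2978 - 7262/(-924)) = 1/(-2978 - 7262*(-1/924)) = 1/(-2978 + 3631/462) = 1/(-1372205/462) = -462/1372205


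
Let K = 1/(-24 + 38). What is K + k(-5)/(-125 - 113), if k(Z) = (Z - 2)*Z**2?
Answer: 96/119 ≈ 0.80672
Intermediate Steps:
k(Z) = Z**2*(-2 + Z) (k(Z) = (-2 + Z)*Z**2 = Z**2*(-2 + Z))
K = 1/14 ≈ 0.071429
K + k(-5)/(-125 - 113) = 1/14 + ((-5)**2*(-2 - 5))/(-125 - 113) = 1/14 + (25*(-7))/(-238) = 1/14 - 1/238*(-175) = 1/14 + 25/34 = 96/119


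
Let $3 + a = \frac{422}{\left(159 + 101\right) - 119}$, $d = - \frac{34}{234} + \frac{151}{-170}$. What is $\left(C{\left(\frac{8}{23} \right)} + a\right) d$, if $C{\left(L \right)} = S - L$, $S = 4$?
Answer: $- \frac{243004297}{64503270} \approx -3.7673$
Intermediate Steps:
$d = - \frac{20557}{19890}$ ($d = \left(-34\right) \frac{1}{234} + 151 \left(- \frac{1}{170}\right) = - \frac{17}{117} - \frac{151}{170} = - \frac{20557}{19890} \approx -1.0335$)
$C{\left(L \right)} = 4 - L$
$a = - \frac{1}{141}$ ($a = -3 + \frac{422}{\left(159 + 101\right) - 119} = -3 + \frac{422}{260 - 119} = -3 + \frac{422}{141} = - \frac{1}{141} \approx -0.0070922$)
$\left(C{\left(\frac{8}{23} \right)} + a\right) d = \left(\left(4 - \frac{8}{23}\right) - \frac{1}{141}\right) \left(- \frac{20557}{19890}\right) = \left(\frac{84}{23} - \frac{1}{141}\right) \left(- \frac{20557}{19890}\right) = \frac{11821}{3243} \left(- \frac{20557}{19890}\right) = - \frac{243004297}{64503270}$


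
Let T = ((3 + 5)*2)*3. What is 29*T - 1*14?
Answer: 1378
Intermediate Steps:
T = 48 (T = (8*2)*3 = 16*3 = 48)
29*T - 1*14 = 29*48 - 1*14 = 1392 - 14 = 1378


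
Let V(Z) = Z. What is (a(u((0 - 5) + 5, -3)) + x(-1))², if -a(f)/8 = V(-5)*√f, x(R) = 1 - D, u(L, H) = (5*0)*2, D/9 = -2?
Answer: 361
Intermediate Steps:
D = -18 (D = 9*(-2) = -18)
u(L, H) = 0 (u(L, H) = 0*2 = 0)
x(R) = 19 (x(R) = 1 - 1*(-18) = 1 + 18 = 19)
a(f) = 40*√f (a(f) = -(-40)*√f = 40*√f)
(a(u((0 - 5) + 5, -3)) + x(-1))² = (40*√0 + 19)² = (40*0 + 19)² = (0 + 19)² = 19² = 361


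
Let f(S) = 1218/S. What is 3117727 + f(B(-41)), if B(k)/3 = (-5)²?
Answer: 77943581/25 ≈ 3.1177e+6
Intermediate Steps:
B(k) = 75 (B(k) = 3*(-5)² = 3*25 = 75)
3117727 + f(B(-41)) = 3117727 + 1218/75 = 3117727 + 1218*(1/75) = 3117727 + 406/25 = 77943581/25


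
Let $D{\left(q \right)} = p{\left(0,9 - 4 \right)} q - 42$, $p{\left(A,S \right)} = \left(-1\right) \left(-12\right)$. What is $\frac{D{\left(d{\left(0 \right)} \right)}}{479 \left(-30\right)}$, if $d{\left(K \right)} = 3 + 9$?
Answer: $- \frac{17}{2395} \approx -0.0070981$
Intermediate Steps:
$d{\left(K \right)} = 12$
$p{\left(A,S \right)} = 12$
$D{\left(q \right)} = -42 + 12 q$ ($D{\left(q \right)} = 12 q - 42 = -42 + 12 q$)
$\frac{D{\left(d{\left(0 \right)} \right)}}{479 \left(-30\right)} = \frac{-42 + 12 \cdot 12}{479 \left(-30\right)} = \frac{-42 + 144}{-14370} = 102 \left(- \frac{1}{14370}\right) = - \frac{17}{2395}$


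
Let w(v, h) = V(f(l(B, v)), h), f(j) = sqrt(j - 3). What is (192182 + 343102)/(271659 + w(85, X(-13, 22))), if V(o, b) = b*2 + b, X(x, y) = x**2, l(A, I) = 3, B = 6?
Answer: 89214/45361 ≈ 1.9668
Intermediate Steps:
f(j) = sqrt(-3 + j)
V(o, b) = 3*b (V(o, b) = 2*b + b = 3*b)
w(v, h) = 3*h
(192182 + 343102)/(271659 + w(85, X(-13, 22))) = (192182 + 343102)/(271659 + 3*(-13)**2) = 535284/(271659 + 3*169) = 535284/(271659 + 507) = 535284/272166 = 535284*(1/272166) = 89214/45361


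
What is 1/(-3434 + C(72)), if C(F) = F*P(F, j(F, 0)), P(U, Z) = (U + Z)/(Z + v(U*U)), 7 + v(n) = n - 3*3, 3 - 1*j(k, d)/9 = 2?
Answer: -5177/17771986 ≈ -0.00029130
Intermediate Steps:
j(k, d) = 9 (j(k, d) = 27 - 9*2 = 27 - 18 = 9)
v(n) = -16 + n (v(n) = -7 + (n - 3*3) = -7 + (n - 9) = -7 + (-9 + n) = -16 + n)
P(U, Z) = (U + Z)/(-16 + Z + U²) (P(U, Z) = (U + Z)/(Z + (-16 + U*U)) = (U + Z)/(Z + (-16 + U²)) = (U + Z)/(-16 + Z + U²))
C(F) = F*(9 + F)/(-7 + F²) (C(F) = F*((F + 9)/(-16 + 9 + F²)) = F*((9 + F)/(-7 + F²)) = F*(9 + F)/(-7 + F²))
1/(-3434 + C(72)) = 1/(-3434 + 72*(9 + 72)/(-7 + 72²)) = 1/(-3434 + 72*81/(-7 + 5184)) = 1/(-3434 + 72*81/5177) = 1/(-3434 + 72*(1/5177)*81) = 1/(-3434 + 5832/5177) = 1/(-17771986/5177) = -5177/17771986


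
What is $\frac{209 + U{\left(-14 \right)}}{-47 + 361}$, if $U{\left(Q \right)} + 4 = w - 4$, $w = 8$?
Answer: $\frac{209}{314} \approx 0.66561$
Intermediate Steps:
$U{\left(Q \right)} = 0$ ($U{\left(Q \right)} = -4 + \left(8 - 4\right) = -4 + 4 = 0$)
$\frac{209 + U{\left(-14 \right)}}{-47 + 361} = \frac{209 + 0}{-47 + 361} = \frac{209}{314}$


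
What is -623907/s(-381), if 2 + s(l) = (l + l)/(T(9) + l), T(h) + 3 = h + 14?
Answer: -225230427/40 ≈ -5.6308e+6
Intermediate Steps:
T(h) = 11 + h (T(h) = -3 + (h + 14) = -3 + (14 + h) = 11 + h)
s(l) = -2 + 2*l/(20 + l) (s(l) = -2 + (l + l)/((11 + 9) + l) = -2 + (2*l)/(20 + l) = -2 + 2*l/(20 + l))
-623907/s(-381) = -623907/((-40/(20 - 381))) = -623907/((-40/(-361))) = -623907/((-40*(-1/361))) = -623907/40/361 = -623907*361/40 = -225230427/40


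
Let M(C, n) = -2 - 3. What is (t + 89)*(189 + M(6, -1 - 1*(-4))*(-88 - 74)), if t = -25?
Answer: 63936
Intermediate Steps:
M(C, n) = -5
(t + 89)*(189 + M(6, -1 - 1*(-4))*(-88 - 74)) = (-25 + 89)*(189 - 5*(-88 - 74)) = 64*(189 - 5*(-162)) = 64*(189 + 810) = 64*999 = 63936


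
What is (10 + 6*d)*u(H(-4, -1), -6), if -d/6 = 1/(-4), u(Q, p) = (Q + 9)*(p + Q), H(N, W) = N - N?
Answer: -1026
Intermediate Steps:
H(N, W) = 0
u(Q, p) = (9 + Q)*(Q + p)
d = 3/2 (d = -6/(-4) = -6*(-1/4) = 3/2 ≈ 1.5000)
(10 + 6*d)*u(H(-4, -1), -6) = (10 + 6*(3/2))*(0**2 + 9*0 + 9*(-6) + 0*(-6)) = (10 + 9)*(0 + 0 - 54 + 0) = 19*(-54) = -1026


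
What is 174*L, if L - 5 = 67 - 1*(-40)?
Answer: 19488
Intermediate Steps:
L = 112 (L = 5 + (67 - 1*(-40)) = 5 + (67 + 40) = 5 + 107 = 112)
174*L = 174*112 = 19488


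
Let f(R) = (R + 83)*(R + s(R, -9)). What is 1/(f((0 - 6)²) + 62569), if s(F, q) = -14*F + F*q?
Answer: -1/31679 ≈ -3.1567e-5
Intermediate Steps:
f(R) = -22*R*(83 + R) (f(R) = (R + 83)*(R + R*(-14 - 9)) = (83 + R)*(R + R*(-23)) = (83 + R)*(R - 23*R) = (83 + R)*(-22*R) = -22*R*(83 + R))
1/(f((0 - 6)²) + 62569) = 1/(22*(0 - 6)²*(-83 - (0 - 6)²) + 62569) = 1/(22*(-6)²*(-83 - 1*(-6)²) + 62569) = 1/(22*36*(-83 - 1*36) + 62569) = 1/(22*36*(-83 - 36) + 62569) = 1/(22*36*(-119) + 62569) = 1/(-94248 + 62569) = 1/(-31679) = -1/31679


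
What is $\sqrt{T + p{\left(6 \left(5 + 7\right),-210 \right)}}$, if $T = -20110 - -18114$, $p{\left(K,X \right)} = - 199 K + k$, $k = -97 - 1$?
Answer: $i \sqrt{16422} \approx 128.15 i$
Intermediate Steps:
$k = -98$ ($k = -97 - 1 = -98$)
$p{\left(K,X \right)} = -98 - 199 K$ ($p{\left(K,X \right)} = - 199 K - 98 = -98 - 199 K$)
$T = -1996$ ($T = -20110 + 18114 = -1996$)
$\sqrt{T + p{\left(6 \left(5 + 7\right),-210 \right)}} = \sqrt{-1996 - \left(98 + 199 \cdot 6 \left(5 + 7\right)\right)} = \sqrt{-1996 - \left(98 + 199 \cdot 6 \cdot 12\right)} = \sqrt{-1996 - 14426} = \sqrt{-16422} = i \sqrt{16422}$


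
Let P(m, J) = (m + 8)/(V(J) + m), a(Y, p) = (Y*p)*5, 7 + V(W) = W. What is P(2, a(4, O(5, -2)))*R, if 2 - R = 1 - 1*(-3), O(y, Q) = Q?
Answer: 4/9 ≈ 0.44444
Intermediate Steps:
V(W) = -7 + W
a(Y, p) = 5*Y*p
R = -2 (R = 2 - (1 - 1*(-3)) = 2 - (1 + 3) = 2 - 1*4 = 2 - 4 = -2)
P(m, J) = (8 + m)/(-7 + J + m) (P(m, J) = (m + 8)/((-7 + J) + m) = (8 + m)/(-7 + J + m))
P(2, a(4, O(5, -2)))*R = ((8 + 2)/(-7 + 5*4*(-2) + 2))*(-2) = (10/(-7 - 40 + 2))*(-2) = (10/(-45))*(-2) = -1/45*10*(-2) = -2/9*(-2) = 4/9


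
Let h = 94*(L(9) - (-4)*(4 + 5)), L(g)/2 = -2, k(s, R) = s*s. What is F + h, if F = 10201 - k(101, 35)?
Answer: 3008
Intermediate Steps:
k(s, R) = s²
L(g) = -4 (L(g) = 2*(-2) = -4)
F = 0 (F = 10201 - 1*101² = 10201 - 1*10201 = 10201 - 10201 = 0)
h = 3008 (h = 94*(-4 - (-4)*(4 + 5)) = 94*(-4 - (-4)*9) = 94*(-4 - 1*(-36)) = 94*(-4 + 36) = 94*32 = 3008)
F + h = 0 + 3008 = 3008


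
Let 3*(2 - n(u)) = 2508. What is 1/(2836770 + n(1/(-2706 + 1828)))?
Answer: 1/2835936 ≈ 3.5262e-7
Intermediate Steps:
n(u) = -834 (n(u) = 2 - 1/3*2508 = 2 - 836 = -834)
1/(2836770 + n(1/(-2706 + 1828))) = 1/(2836770 - 834) = 1/2835936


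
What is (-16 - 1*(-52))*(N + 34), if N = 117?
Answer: 5436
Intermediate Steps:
(-16 - 1*(-52))*(N + 34) = (-16 - 1*(-52))*(117 + 34) = (-16 + 52)*151 = 36*151 = 5436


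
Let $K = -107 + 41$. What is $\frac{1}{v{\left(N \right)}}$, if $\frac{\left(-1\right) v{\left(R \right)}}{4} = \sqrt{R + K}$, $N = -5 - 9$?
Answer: $\frac{i \sqrt{5}}{80} \approx 0.027951 i$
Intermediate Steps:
$K = -66$
$N = -14$ ($N = -5 - 9 = -14$)
$v{\left(R \right)} = - 4 \sqrt{-66 + R}$ ($v{\left(R \right)} = - 4 \sqrt{R - 66} = - 4 \sqrt{-66 + R}$)
$\frac{1}{v{\left(N \right)}} = \frac{1}{\left(-4\right) \sqrt{-66 - 14}} = \frac{1}{\left(-4\right) \sqrt{-80}} = \frac{1}{\left(-4\right) 4 i \sqrt{5}} = \frac{1}{\left(-16\right) i \sqrt{5}} = \frac{i \sqrt{5}}{80}$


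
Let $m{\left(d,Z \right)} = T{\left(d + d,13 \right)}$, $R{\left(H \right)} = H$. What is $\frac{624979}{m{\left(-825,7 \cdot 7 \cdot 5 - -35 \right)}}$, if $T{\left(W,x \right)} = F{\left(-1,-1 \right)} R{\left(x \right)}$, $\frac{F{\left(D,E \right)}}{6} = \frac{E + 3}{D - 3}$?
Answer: $- \frac{624979}{39} \approx -16025.0$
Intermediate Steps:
$F{\left(D,E \right)} = \frac{6 \left(3 + E\right)}{-3 + D}$ ($F{\left(D,E \right)} = 6 \frac{E + 3}{D - 3} = 6 \frac{3 + E}{-3 + D} = \frac{6 \left(3 + E\right)}{-3 + D}$)
$T{\left(W,x \right)} = - 3 x$ ($T{\left(W,x \right)} = \frac{6 \left(3 - 1\right)}{-3 - 1} x = 6 \frac{1}{-4} \cdot 2 x = 6 \left(- \frac{1}{4}\right) 2 x = - 3 x$)
$m{\left(d,Z \right)} = -39$ ($m{\left(d,Z \right)} = \left(-3\right) 13 = -39$)
$\frac{624979}{m{\left(-825,7 \cdot 7 \cdot 5 - -35 \right)}} = \frac{624979}{-39} = 624979 \left(- \frac{1}{39}\right) = - \frac{624979}{39}$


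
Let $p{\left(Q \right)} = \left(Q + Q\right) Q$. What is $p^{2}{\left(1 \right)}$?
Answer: $4$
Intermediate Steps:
$p{\left(Q \right)} = 2 Q^{2}$ ($p{\left(Q \right)} = 2 Q Q = 2 Q^{2}$)
$p^{2}{\left(1 \right)} = \left(2 \cdot 1^{2}\right)^{2} = \left(2 \cdot 1\right)^{2} = 2^{2} = 4$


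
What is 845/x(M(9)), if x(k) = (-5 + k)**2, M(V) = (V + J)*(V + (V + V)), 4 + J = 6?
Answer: 845/85264 ≈ 0.0099104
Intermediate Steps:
J = 2 (J = -4 + 6 = 2)
M(V) = 3*V*(2 + V) (M(V) = (V + 2)*(V + (V + V)) = (2 + V)*(V + 2*V) = (2 + V)*(3*V) = 3*V*(2 + V))
845/x(M(9)) = 845/((-5 + 3*9*(2 + 9))**2) = 845/((-5 + 3*9*11)**2) = 845/((-5 + 297)**2) = 845/(292**2) = 845/85264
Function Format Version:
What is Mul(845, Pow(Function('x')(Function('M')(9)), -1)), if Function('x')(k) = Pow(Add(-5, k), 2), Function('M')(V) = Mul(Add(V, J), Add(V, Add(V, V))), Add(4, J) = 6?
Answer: Rational(845, 85264) ≈ 0.0099104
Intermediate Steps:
J = 2 (J = Add(-4, 6) = 2)
Function('M')(V) = Mul(3, V, Add(2, V)) (Function('M')(V) = Mul(Add(V, 2), Add(V, Add(V, V))) = Mul(Add(2, V), Add(V, Mul(2, V))) = Mul(Add(2, V), Mul(3, V)) = Mul(3, V, Add(2, V)))
Mul(845, Pow(Function('x')(Function('M')(9)), -1)) = Mul(845, Pow(Pow(Add(-5, Mul(3, 9, Add(2, 9))), 2), -1)) = Mul(845, Pow(Pow(Add(-5, Mul(3, 9, 11)), 2), -1)) = Mul(845, Pow(Pow(Add(-5, 297), 2), -1)) = Mul(845, Pow(Pow(292, 2), -1)) = Mul(845, Pow(85264, -1)) = Mul(845, Rational(1, 85264)) = Rational(845, 85264)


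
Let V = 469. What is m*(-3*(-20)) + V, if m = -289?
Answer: -16871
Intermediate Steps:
m*(-3*(-20)) + V = -(-867)*(-20) + 469 = -289*60 + 469 = -17340 + 469 = -16871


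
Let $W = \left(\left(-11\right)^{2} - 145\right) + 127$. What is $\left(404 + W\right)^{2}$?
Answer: $257049$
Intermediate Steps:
$W = 103$ ($W = \left(121 - 145\right) + 127 = -24 + 127 = 103$)
$\left(404 + W\right)^{2} = \left(404 + 103\right)^{2} = 507^{2} = 257049$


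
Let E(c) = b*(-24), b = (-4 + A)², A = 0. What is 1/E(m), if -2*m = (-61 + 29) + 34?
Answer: -1/384 ≈ -0.0026042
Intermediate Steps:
b = 16 (b = (-4 + 0)² = (-4)² = 16)
m = -1 (m = -((-61 + 29) + 34)/2 = -(-32 + 34)/2 = -½*2 = -1)
E(c) = -384 (E(c) = 16*(-24) = -384)
1/E(m) = 1/(-384) = -1/384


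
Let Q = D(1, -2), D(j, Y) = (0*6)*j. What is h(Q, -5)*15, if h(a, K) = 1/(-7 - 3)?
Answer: -3/2 ≈ -1.5000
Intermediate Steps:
D(j, Y) = 0 (D(j, Y) = 0*j = 0)
Q = 0
h(a, K) = -⅒ (h(a, K) = 1/(-10) = -⅒)
h(Q, -5)*15 = -⅒*15 = -3/2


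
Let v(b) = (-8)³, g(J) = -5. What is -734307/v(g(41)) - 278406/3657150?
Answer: 149184905621/104025600 ≈ 1434.1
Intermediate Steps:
v(b) = -512
-734307/v(g(41)) - 278406/3657150 = -734307/(-512) - 278406/3657150 = -734307*(-1/512) - 278406*1/3657150 = 734307/512 - 15467/203175 = 149184905621/104025600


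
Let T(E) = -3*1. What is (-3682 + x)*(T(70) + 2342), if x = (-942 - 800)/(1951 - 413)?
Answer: -6624817531/769 ≈ -8.6148e+6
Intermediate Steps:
x = -871/769 (x = -1742/1538 = -1742*1/1538 = -871/769 ≈ -1.1326)
T(E) = -3
(-3682 + x)*(T(70) + 2342) = (-3682 - 871/769)*(-3 + 2342) = -2832329/769*2339 = -6624817531/769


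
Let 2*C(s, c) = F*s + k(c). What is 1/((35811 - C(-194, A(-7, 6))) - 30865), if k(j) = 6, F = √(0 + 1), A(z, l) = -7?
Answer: 1/5040 ≈ 0.00019841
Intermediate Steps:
F = 1 (F = √1 = 1)
C(s, c) = 3 + s/2 (C(s, c) = (1*s + 6)/2 = (s + 6)/2 = (6 + s)/2 = 3 + s/2)
1/((35811 - C(-194, A(-7, 6))) - 30865) = 1/((35811 - (3 + (½)*(-194))) - 30865) = 1/((35811 - (3 - 97)) - 30865) = 1/((35811 - 1*(-94)) - 30865) = 1/((35811 + 94) - 30865) = 1/(35905 - 30865) = 1/5040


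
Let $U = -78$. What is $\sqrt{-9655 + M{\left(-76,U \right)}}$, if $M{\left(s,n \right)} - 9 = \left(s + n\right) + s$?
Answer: $2 i \sqrt{2469} \approx 99.378 i$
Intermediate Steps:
$M{\left(s,n \right)} = 9 + n + 2 s$ ($M{\left(s,n \right)} = 9 + \left(\left(s + n\right) + s\right) = 9 + \left(\left(n + s\right) + s\right) = 9 + \left(n + 2 s\right) = 9 + n + 2 s$)
$\sqrt{-9655 + M{\left(-76,U \right)}} = \sqrt{-9655 + \left(9 - 78 + 2 \left(-76\right)\right)} = \sqrt{-9655 - 221} = \sqrt{-9876} = 2 i \sqrt{2469}$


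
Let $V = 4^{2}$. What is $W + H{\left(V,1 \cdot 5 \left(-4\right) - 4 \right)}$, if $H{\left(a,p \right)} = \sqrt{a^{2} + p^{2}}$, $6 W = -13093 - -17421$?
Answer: $\frac{2164}{3} + 8 \sqrt{13} \approx 750.18$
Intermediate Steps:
$V = 16$
$W = \frac{2164}{3}$ ($W = \frac{-13093 - -17421}{6} = \frac{-13093 + 17421}{6} = \frac{1}{6} \cdot 4328 = \frac{2164}{3} \approx 721.33$)
$W + H{\left(V,1 \cdot 5 \left(-4\right) - 4 \right)} = \frac{2164}{3} + \sqrt{16^{2} + \left(1 \cdot 5 \left(-4\right) - 4\right)^{2}} = \frac{2164}{3} + \sqrt{256 + \left(5 \left(-4\right) - 4\right)^{2}} = \frac{2164}{3} + \sqrt{256 + \left(-20 - 4\right)^{2}} = \frac{2164}{3} + \sqrt{256 + \left(-24\right)^{2}} = \frac{2164}{3} + \sqrt{256 + 576} = \frac{2164}{3} + \sqrt{832} = \frac{2164}{3} + 8 \sqrt{13}$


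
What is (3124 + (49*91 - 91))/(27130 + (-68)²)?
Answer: 3746/15877 ≈ 0.23594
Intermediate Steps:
(3124 + (49*91 - 91))/(27130 + (-68)²) = (3124 + (4459 - 91))/(27130 + 4624) = (3124 + 4368)/31754 = 7492*(1/31754) = 3746/15877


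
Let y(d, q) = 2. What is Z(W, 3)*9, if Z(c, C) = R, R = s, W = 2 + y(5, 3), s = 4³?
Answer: 576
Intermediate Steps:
s = 64
W = 4 (W = 2 + 2 = 4)
R = 64
Z(c, C) = 64
Z(W, 3)*9 = 64*9 = 576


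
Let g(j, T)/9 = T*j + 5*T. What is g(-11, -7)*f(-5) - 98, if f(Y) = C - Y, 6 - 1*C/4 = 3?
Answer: 6328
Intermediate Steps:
g(j, T) = 45*T + 9*T*j (g(j, T) = 9*(T*j + 5*T) = 9*(5*T + T*j) = 45*T + 9*T*j)
C = 12 (C = 24 - 4*3 = 24 - 12 = 12)
f(Y) = 12 - Y
g(-11, -7)*f(-5) - 98 = (9*(-7)*(5 - 11))*(12 - 1*(-5)) - 98 = (9*(-7)*(-6))*(12 + 5) - 98 = 378*17 - 98 = 6426 - 98 = 6328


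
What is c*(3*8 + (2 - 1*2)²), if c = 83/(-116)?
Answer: -498/29 ≈ -17.172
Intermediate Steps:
c = -83/116 (c = 83*(-1/116) = -83/116 ≈ -0.71552)
c*(3*8 + (2 - 1*2)²) = -83*(3*8 + (2 - 1*2)²)/116 = -83*(24 + (2 - 2)²)/116 = -83*(24 + 0²)/116 = -83*(24 + 0)/116 = -83/116*24 = -498/29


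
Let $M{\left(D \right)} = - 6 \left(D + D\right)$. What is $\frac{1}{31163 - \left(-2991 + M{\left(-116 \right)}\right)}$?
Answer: $\frac{1}{32762} \approx 3.0523 \cdot 10^{-5}$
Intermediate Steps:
$M{\left(D \right)} = - 12 D$ ($M{\left(D \right)} = - 6 \cdot 2 D = - 12 D$)
$\frac{1}{31163 - \left(-2991 + M{\left(-116 \right)}\right)} = \frac{1}{31163 + \left(2991 - \left(-12\right) \left(-116\right)\right)} = \frac{1}{31163 + \left(2991 - 1392\right)} = \frac{1}{31163 + 1599} = \frac{1}{32762}$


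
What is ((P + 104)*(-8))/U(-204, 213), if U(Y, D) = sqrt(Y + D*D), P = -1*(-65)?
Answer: -1352*sqrt(45165)/45165 ≈ -6.3617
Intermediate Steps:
P = 65
U(Y, D) = sqrt(Y + D**2)
((P + 104)*(-8))/U(-204, 213) = ((65 + 104)*(-8))/(sqrt(-204 + 213**2)) = (169*(-8))/(sqrt(-204 + 45369)) = -1352*sqrt(45165)/45165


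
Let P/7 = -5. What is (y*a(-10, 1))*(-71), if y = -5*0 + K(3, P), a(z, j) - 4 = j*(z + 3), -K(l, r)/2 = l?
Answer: -1278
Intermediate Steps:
P = -35 (P = 7*(-5) = -35)
K(l, r) = -2*l
a(z, j) = 4 + j*(3 + z) (a(z, j) = 4 + j*(z + 3) = 4 + j*(3 + z))
y = -6 (y = -5*0 - 2*3 = 0 - 6 = -6)
(y*a(-10, 1))*(-71) = -6*(4 + 3*1 + 1*(-10))*(-71) = -6*(4 + 3 - 10)*(-71) = -6*(-3)*(-71) = 18*(-71) = -1278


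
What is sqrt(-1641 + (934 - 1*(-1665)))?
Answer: sqrt(958) ≈ 30.952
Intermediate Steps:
sqrt(-1641 + (934 - 1*(-1665))) = sqrt(-1641 + (934 + 1665)) = sqrt(-1641 + 2599) = sqrt(958)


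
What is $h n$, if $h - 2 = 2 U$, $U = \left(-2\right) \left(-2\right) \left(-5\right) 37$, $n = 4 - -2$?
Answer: $-8868$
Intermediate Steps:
$n = 6$ ($n = 4 + 2 = 6$)
$U = -740$ ($U = 4 \left(-5\right) 37 = \left(-20\right) 37 = -740$)
$h = -1478$ ($h = 2 + 2 \left(-740\right) = 2 - 1480 = -1478$)
$h n = \left(-1478\right) 6 = -8868$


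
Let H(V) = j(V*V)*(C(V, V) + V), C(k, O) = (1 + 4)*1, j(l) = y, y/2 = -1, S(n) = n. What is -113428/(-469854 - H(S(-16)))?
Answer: 28357/117469 ≈ 0.24140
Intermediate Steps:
y = -2 (y = 2*(-1) = -2)
j(l) = -2
C(k, O) = 5 (C(k, O) = 5*1 = 5)
H(V) = -10 - 2*V (H(V) = -2*(5 + V) = -10 - 2*V)
-113428/(-469854 - H(S(-16))) = -113428/(-469854 - (-10 - 2*(-16))) = -113428/(-469854 - (-10 + 32)) = -113428/(-469854 - 1*22) = -113428/(-469854 - 22) = -113428/(-469876) = -113428*(-1/469876) = 28357/117469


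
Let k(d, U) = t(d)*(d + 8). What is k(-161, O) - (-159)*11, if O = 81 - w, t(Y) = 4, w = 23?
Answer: 1137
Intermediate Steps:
O = 58 (O = 81 - 1*23 = 81 - 23 = 58)
k(d, U) = 32 + 4*d (k(d, U) = 4*(d + 8) = 4*(8 + d) = 32 + 4*d)
k(-161, O) - (-159)*11 = (32 + 4*(-161)) - (-159)*11 = (32 - 644) - 1*(-1749) = -612 + 1749 = 1137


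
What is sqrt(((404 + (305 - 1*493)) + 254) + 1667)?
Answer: sqrt(2137) ≈ 46.228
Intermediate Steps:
sqrt(((404 + (305 - 1*493)) + 254) + 1667) = sqrt(((404 + (305 - 493)) + 254) + 1667) = sqrt(((404 - 188) + 254) + 1667) = sqrt((216 + 254) + 1667) = sqrt(470 + 1667) = sqrt(2137)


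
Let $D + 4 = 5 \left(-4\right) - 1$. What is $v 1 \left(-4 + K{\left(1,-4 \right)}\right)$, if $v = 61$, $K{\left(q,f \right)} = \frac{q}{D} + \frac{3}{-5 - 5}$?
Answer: $- \frac{13237}{50} \approx -264.74$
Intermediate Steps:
$D = -25$ ($D = -4 + \left(5 \left(-4\right) - 1\right) = -4 - 21 = -25$)
$K{\left(q,f \right)} = - \frac{3}{10} - \frac{q}{25}$ ($K{\left(q,f \right)} = \frac{q}{-25} + \frac{3}{-5 - 5} = q \left(- \frac{1}{25}\right) + \frac{3}{-10} = - \frac{q}{25} + 3 \left(- \frac{1}{10}\right) = - \frac{q}{25} - \frac{3}{10} = - \frac{3}{10} - \frac{q}{25}$)
$v 1 \left(-4 + K{\left(1,-4 \right)}\right) = 61 \cdot 1 \left(-4 - \frac{17}{50}\right) = 61 \cdot 1 \left(- \frac{217}{50}\right) = 61 \left(- \frac{217}{50}\right) = - \frac{13237}{50}$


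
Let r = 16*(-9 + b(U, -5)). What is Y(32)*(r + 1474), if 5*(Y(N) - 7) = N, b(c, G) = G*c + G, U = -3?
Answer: 19966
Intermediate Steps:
b(c, G) = G + G*c
Y(N) = 7 + N/5
r = 16 (r = 16*(-9 - 5*(1 - 3)) = 16*(-9 - 5*(-2)) = 16*(-9 + 10) = 16*1 = 16)
Y(32)*(r + 1474) = (7 + (⅕)*32)*(16 + 1474) = (7 + 32/5)*1490 = (67/5)*1490 = 19966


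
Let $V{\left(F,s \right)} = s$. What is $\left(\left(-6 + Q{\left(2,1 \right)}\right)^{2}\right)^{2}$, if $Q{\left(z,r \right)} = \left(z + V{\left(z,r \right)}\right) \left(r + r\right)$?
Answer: $0$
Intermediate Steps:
$Q{\left(z,r \right)} = 2 r \left(r + z\right)$ ($Q{\left(z,r \right)} = \left(z + r\right) \left(r + r\right) = \left(r + z\right) 2 r = 2 r \left(r + z\right)$)
$\left(\left(-6 + Q{\left(2,1 \right)}\right)^{2}\right)^{2} = \left(\left(-6 + 2 \cdot 1 \left(1 + 2\right)\right)^{2}\right)^{2} = \left(\left(-6 + 2 \cdot 1 \cdot 3\right)^{2}\right)^{2} = \left(\left(-6 + 6\right)^{2}\right)^{2} = \left(0^{2}\right)^{2} = 0^{2} = 0$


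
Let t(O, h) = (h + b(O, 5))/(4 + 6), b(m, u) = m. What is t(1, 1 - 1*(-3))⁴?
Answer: 1/16 ≈ 0.062500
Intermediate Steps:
t(O, h) = O/10 + h/10 (t(O, h) = (h + O)/(4 + 6) = (O + h)/10 = (O + h)*(⅒) = O/10 + h/10)
t(1, 1 - 1*(-3))⁴ = ((⅒)*1 + (1 - 1*(-3))/10)⁴ = (⅒ + (1 + 3)/10)⁴ = (⅒ + (⅒)*4)⁴ = (⅒ + ⅖)⁴ = (½)⁴ = 1/16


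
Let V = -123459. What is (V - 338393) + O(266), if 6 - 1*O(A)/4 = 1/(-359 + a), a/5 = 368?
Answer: -683967272/1481 ≈ -4.6183e+5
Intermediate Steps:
a = 1840 (a = 5*368 = 1840)
O(A) = 35540/1481 (O(A) = 24 - 4/(-359 + 1840) = 24 - 4/1481 = 35540/1481)
(V - 338393) + O(266) = (-123459 - 338393) + 35540/1481 = -461852 + 35540/1481 = -683967272/1481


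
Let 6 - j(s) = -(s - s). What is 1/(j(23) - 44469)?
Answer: -1/44463 ≈ -2.2491e-5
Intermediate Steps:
j(s) = 6 (j(s) = 6 - (-1)*(s - s) = 6 - (-1)*0 = 6 - 1*0 = 6 + 0 = 6)
1/(j(23) - 44469) = 1/(6 - 44469) = 1/(-44463) = -1/44463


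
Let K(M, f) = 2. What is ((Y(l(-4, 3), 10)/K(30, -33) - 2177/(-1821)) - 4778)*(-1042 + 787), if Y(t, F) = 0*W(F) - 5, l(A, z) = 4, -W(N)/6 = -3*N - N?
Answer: 1479529295/1214 ≈ 1.2187e+6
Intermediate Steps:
W(N) = 24*N (W(N) = -6*(-3*N - N) = -(-24)*N = 24*N)
Y(t, F) = -5 (Y(t, F) = 0*(24*F) - 5 = 0 - 5 = -5)
((Y(l(-4, 3), 10)/K(30, -33) - 2177/(-1821)) - 4778)*(-1042 + 787) = ((-5/2 - 2177/(-1821)) - 4778)*(-1042 + 787) = ((-5*½ - 2177*(-1/1821)) - 4778)*(-255) = ((-5/2 + 2177/1821) - 4778)*(-255) = (-4751/3642 - 4778)*(-255) = -17406227/3642*(-255) = 1479529295/1214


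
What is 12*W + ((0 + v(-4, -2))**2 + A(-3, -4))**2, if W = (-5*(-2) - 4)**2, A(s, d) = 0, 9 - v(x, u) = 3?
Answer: 1728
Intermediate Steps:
v(x, u) = 6 (v(x, u) = 9 - 1*3 = 9 - 3 = 6)
W = 36 (W = (10 - 4)**2 = 6**2 = 36)
12*W + ((0 + v(-4, -2))**2 + A(-3, -4))**2 = 12*36 + ((0 + 6)**2 + 0)**2 = 432 + (6**2 + 0)**2 = 432 + (36 + 0)**2 = 432 + 36**2 = 432 + 1296 = 1728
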